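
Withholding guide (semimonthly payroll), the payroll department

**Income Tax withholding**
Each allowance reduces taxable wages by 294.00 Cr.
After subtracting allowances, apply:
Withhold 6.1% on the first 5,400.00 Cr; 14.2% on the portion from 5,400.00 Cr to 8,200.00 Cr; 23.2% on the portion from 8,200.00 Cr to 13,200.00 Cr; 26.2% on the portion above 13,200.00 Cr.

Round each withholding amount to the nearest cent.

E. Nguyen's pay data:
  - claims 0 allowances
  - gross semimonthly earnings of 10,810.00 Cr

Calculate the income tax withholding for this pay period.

1,332.52 Cr

Income Tax: taxable = 10,810.00 Cr
  727.00 Cr + 23.2% × (10,810.00 Cr − 8,200.00 Cr) = 727.00 Cr + 23.2% × 2,610.00 Cr = 1,332.52 Cr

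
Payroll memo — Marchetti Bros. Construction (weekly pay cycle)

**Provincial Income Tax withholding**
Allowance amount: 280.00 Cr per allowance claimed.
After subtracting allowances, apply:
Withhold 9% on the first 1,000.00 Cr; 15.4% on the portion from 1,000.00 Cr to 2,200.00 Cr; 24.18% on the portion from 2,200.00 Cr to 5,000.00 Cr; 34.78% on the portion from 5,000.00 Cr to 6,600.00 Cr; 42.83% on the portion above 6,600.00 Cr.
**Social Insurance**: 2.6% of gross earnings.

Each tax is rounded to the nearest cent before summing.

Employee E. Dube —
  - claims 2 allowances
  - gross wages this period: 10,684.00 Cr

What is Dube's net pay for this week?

Provincial Income Tax: taxable = 10,684.00 Cr − 2×280.00 Cr = 10,124.00 Cr
  1,508.32 Cr + 42.83% × (10,124.00 Cr − 6,600.00 Cr) = 1,508.32 Cr + 42.83% × 3,524.00 Cr = 3,017.65 Cr
Social Insurance: 2.6% × 10,684.00 Cr = 277.78 Cr
Total withheld: 3,017.65 Cr + 277.78 Cr = 3,295.43 Cr
Net pay: 10,684.00 Cr − 3,295.43 Cr = 7,388.57 Cr

7,388.57 Cr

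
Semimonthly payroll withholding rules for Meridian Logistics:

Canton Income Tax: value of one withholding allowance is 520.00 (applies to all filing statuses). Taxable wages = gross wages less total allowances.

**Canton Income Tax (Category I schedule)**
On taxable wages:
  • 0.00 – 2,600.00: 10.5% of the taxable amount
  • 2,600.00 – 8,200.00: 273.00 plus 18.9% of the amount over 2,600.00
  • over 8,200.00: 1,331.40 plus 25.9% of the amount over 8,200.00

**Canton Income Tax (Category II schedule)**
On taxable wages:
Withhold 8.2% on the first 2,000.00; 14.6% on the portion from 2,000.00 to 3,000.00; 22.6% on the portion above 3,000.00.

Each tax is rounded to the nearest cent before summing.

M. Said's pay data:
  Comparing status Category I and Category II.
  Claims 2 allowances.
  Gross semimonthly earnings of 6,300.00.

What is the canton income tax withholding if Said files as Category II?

Canton Income Tax (Category II): taxable = 6,300.00 − 2×520.00 = 5,260.00
  310.00 + 22.6% × (5,260.00 − 3,000.00) = 310.00 + 22.6% × 2,260.00 = 820.76

820.76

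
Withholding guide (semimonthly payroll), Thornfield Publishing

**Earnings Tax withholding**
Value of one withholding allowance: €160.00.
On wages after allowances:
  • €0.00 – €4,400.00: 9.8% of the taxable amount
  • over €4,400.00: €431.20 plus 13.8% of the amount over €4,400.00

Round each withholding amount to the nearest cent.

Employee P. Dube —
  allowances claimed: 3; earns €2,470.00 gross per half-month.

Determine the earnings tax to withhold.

Earnings Tax: taxable = €2,470.00 − 3×€160.00 = €1,990.00
  9.8% × €1,990.00 = €195.02

€195.02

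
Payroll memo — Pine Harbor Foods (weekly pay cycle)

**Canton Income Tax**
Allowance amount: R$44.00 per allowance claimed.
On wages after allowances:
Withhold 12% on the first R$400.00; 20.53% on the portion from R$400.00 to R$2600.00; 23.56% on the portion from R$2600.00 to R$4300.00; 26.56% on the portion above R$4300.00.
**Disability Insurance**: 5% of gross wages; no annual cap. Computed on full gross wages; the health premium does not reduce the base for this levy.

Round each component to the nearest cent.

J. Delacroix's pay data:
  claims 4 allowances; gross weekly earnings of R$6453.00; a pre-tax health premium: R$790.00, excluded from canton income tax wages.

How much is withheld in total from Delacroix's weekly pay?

Canton Income Tax: taxable = R$6453.00 − R$790.00 − 4×R$44.00 = R$5487.00
  R$900.18 + 26.56% × (R$5487.00 − R$4300.00) = R$900.18 + 26.56% × R$1187.00 = R$1215.45
Disability Insurance: 5% × R$6453.00 = R$322.65
Total: R$1215.45 + R$322.65 = R$1538.10

R$1538.10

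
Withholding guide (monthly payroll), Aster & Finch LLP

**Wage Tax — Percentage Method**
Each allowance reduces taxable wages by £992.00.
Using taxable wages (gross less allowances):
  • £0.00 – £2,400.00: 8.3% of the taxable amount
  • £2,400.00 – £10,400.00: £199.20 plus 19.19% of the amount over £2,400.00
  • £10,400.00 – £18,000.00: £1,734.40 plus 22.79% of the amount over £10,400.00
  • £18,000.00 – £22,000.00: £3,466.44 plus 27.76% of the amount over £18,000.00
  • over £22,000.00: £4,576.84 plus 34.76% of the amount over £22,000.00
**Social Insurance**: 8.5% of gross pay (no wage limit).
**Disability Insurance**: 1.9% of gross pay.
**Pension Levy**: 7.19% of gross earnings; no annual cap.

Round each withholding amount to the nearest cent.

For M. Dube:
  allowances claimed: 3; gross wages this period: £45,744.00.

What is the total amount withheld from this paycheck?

Wage Tax: taxable = £45,744.00 − 3×£992.00 = £42,768.00
  £4,576.84 + 34.76% × (£42,768.00 − £22,000.00) = £4,576.84 + 34.76% × £20,768.00 = £11,795.80
Social Insurance: 8.5% × £45,744.00 = £3,888.24
Disability Insurance: 1.9% × £45,744.00 = £869.14
Pension Levy: 7.19% × £45,744.00 = £3,288.99
Total: £11,795.80 + £3,888.24 + £869.14 + £3,288.99 = £19,842.17

£19,842.17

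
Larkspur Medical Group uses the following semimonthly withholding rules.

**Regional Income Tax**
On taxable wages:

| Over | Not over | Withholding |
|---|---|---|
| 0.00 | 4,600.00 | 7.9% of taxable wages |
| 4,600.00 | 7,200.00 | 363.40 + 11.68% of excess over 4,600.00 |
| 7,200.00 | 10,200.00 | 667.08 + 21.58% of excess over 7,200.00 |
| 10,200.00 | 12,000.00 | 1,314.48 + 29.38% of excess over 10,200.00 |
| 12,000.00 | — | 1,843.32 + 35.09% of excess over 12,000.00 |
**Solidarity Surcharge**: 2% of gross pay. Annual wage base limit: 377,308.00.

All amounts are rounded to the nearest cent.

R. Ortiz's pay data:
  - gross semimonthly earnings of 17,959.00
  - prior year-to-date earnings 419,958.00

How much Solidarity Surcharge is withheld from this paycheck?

Solidarity Surcharge: YTD 419,958.00 ≥ cap 377,308.00 → 0.00

0.00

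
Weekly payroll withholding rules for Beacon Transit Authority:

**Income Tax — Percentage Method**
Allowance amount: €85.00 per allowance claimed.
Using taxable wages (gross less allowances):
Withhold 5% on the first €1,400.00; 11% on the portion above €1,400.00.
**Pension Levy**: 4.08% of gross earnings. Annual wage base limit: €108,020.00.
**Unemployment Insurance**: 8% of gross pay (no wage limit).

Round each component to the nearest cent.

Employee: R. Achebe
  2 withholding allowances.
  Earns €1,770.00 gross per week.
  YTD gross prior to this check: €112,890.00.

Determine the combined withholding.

Income Tax: taxable = €1,770.00 − 2×€85.00 = €1,600.00
  €70.00 + 11% × (€1,600.00 − €1,400.00) = €70.00 + 11% × €200.00 = €92.00
Pension Levy: YTD €112,890.00 ≥ cap €108,020.00 → €0.00
Unemployment Insurance: 8% × €1,770.00 = €141.60
Total: €92.00 + €0.00 + €141.60 = €233.60

€233.60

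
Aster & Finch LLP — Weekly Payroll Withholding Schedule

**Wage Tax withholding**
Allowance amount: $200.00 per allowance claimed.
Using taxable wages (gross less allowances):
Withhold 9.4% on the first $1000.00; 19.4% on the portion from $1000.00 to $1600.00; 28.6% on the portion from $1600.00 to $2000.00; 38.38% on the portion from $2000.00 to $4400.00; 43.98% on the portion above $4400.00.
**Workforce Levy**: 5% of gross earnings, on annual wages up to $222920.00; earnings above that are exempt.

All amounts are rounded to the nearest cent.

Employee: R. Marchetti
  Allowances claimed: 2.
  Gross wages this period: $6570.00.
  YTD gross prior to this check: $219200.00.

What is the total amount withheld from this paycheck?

$2210.37

Wage Tax: taxable = $6570.00 − 2×$200.00 = $6170.00
  $1245.92 + 43.98% × ($6170.00 − $4400.00) = $1245.92 + 43.98% × $1770.00 = $2024.37
Workforce Levy: cap $222920.00 − YTD $219200.00 = $3720.00 subject; 5% × $3720.00 = $186.00
Total: $2024.37 + $186.00 = $2210.37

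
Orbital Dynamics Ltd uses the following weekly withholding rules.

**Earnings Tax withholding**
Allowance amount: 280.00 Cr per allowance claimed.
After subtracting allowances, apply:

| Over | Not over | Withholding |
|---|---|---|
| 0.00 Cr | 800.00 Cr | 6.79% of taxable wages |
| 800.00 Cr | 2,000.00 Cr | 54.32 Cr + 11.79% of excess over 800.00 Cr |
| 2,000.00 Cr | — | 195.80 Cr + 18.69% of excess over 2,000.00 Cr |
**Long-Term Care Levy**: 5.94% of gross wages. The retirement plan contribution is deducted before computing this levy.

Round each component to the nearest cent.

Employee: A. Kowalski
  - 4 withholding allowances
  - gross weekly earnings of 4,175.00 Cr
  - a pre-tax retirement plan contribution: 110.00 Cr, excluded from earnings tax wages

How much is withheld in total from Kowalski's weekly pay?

613.88 Cr

Earnings Tax: taxable = 4,175.00 Cr − 110.00 Cr − 4×280.00 Cr = 2,945.00 Cr
  195.80 Cr + 18.69% × (2,945.00 Cr − 2,000.00 Cr) = 195.80 Cr + 18.69% × 945.00 Cr = 372.42 Cr
Long-Term Care Levy: 5.94% × 4,065.00 Cr = 241.46 Cr
Total: 372.42 Cr + 241.46 Cr = 613.88 Cr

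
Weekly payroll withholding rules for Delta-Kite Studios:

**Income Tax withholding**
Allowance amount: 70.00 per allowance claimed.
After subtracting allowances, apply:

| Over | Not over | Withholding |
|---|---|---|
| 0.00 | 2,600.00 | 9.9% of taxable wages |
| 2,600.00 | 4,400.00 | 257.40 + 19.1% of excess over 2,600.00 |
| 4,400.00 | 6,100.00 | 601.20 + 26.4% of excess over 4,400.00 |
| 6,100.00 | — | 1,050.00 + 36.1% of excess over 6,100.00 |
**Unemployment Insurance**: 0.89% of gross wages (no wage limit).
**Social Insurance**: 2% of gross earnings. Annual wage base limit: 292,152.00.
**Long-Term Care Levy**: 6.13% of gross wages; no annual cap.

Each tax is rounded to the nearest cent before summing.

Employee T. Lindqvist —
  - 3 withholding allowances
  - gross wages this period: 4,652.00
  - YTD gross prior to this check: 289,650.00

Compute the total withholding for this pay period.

Income Tax: taxable = 4,652.00 − 3×70.00 = 4,442.00
  601.20 + 26.4% × (4,442.00 − 4,400.00) = 601.20 + 26.4% × 42.00 = 612.29
Unemployment Insurance: 0.89% × 4,652.00 = 41.40
Social Insurance: cap 292,152.00 − YTD 289,650.00 = 2,502.00 subject; 2% × 2,502.00 = 50.04
Long-Term Care Levy: 6.13% × 4,652.00 = 285.17
Total: 612.29 + 41.40 + 50.04 + 285.17 = 988.90

988.90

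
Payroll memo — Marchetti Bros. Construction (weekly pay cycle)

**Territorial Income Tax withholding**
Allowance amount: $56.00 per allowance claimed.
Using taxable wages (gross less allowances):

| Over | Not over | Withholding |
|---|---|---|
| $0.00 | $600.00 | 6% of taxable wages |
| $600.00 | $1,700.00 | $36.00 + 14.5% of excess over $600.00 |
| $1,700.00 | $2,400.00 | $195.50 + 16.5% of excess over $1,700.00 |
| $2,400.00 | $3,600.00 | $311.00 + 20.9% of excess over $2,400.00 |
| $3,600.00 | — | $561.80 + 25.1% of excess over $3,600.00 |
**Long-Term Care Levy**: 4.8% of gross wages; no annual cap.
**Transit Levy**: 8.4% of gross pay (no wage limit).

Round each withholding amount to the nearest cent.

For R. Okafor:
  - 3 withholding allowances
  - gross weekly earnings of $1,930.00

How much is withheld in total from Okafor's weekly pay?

$460.49

Territorial Income Tax: taxable = $1,930.00 − 3×$56.00 = $1,762.00
  $195.50 + 16.5% × ($1,762.00 − $1,700.00) = $195.50 + 16.5% × $62.00 = $205.73
Long-Term Care Levy: 4.8% × $1,930.00 = $92.64
Transit Levy: 8.4% × $1,930.00 = $162.12
Total: $205.73 + $92.64 + $162.12 = $460.49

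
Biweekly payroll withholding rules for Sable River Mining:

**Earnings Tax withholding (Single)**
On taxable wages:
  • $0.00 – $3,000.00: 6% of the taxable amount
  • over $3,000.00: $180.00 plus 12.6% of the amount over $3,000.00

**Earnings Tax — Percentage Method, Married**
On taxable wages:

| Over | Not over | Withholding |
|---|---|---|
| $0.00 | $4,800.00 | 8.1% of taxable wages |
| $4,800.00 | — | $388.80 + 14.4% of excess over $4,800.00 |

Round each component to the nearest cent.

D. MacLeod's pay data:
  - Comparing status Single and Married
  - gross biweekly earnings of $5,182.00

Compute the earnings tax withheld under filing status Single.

Earnings Tax (Single): taxable = $5,182.00
  $180.00 + 12.6% × ($5,182.00 − $3,000.00) = $180.00 + 12.6% × $2,182.00 = $454.93

$454.93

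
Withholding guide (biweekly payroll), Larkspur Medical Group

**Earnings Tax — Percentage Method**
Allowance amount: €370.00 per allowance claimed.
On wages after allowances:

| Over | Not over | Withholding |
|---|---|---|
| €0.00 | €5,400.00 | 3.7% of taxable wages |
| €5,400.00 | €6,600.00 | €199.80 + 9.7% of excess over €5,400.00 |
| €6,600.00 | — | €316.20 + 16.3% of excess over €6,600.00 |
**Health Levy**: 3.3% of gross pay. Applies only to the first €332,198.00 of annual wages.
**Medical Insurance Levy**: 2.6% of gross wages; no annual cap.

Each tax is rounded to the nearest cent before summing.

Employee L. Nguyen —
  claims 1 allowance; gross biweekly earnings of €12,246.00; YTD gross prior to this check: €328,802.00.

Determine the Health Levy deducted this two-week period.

€112.07

Health Levy: cap €332,198.00 − YTD €328,802.00 = €3,396.00 subject; 3.3% × €3,396.00 = €112.07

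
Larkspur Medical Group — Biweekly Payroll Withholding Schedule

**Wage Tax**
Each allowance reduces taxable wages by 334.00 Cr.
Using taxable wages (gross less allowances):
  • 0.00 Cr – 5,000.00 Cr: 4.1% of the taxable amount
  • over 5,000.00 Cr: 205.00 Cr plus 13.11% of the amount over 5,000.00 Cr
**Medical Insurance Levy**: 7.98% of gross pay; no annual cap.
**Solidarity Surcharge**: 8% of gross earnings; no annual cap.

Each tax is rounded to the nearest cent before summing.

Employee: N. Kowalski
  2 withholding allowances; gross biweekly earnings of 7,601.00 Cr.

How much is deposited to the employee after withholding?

5,927.94 Cr

Wage Tax: taxable = 7,601.00 Cr − 2×334.00 Cr = 6,933.00 Cr
  205.00 Cr + 13.11% × (6,933.00 Cr − 5,000.00 Cr) = 205.00 Cr + 13.11% × 1,933.00 Cr = 458.42 Cr
Medical Insurance Levy: 7.98% × 7,601.00 Cr = 606.56 Cr
Solidarity Surcharge: 8% × 7,601.00 Cr = 608.08 Cr
Total withheld: 458.42 Cr + 606.56 Cr + 608.08 Cr = 1,673.06 Cr
Net pay: 7,601.00 Cr − 1,673.06 Cr = 5,927.94 Cr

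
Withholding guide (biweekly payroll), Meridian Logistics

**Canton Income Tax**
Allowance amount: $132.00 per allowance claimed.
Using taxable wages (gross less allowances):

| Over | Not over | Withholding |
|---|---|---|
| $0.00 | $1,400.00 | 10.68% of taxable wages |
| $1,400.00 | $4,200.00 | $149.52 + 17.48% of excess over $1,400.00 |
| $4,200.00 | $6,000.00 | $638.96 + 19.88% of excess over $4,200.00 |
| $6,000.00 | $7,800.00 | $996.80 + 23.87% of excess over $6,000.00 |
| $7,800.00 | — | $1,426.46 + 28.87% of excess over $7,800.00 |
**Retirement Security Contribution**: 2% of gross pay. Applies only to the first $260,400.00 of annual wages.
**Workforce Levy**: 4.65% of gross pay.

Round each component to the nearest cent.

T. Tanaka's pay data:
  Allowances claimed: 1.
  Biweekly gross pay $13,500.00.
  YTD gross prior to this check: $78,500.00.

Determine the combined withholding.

Canton Income Tax: taxable = $13,500.00 − 1×$132.00 = $13,368.00
  $1,426.46 + 28.87% × ($13,368.00 − $7,800.00) = $1,426.46 + 28.87% × $5,568.00 = $3,033.94
Retirement Security Contribution: 2% × $13,500.00 = $270.00
Workforce Levy: 4.65% × $13,500.00 = $627.75
Total: $3,033.94 + $270.00 + $627.75 = $3,931.69

$3,931.69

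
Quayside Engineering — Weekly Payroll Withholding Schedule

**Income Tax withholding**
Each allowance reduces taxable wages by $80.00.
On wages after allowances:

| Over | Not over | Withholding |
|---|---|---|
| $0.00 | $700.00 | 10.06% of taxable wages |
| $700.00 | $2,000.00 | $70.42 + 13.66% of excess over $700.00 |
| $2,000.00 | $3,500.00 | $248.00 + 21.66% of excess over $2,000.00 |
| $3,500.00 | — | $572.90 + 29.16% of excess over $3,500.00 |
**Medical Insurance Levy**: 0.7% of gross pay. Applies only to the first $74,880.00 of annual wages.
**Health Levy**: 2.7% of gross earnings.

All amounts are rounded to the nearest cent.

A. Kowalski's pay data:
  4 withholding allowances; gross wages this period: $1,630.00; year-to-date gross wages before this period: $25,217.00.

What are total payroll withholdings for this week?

Income Tax: taxable = $1,630.00 − 4×$80.00 = $1,310.00
  $70.42 + 13.66% × ($1,310.00 − $700.00) = $70.42 + 13.66% × $610.00 = $153.75
Medical Insurance Levy: 0.7% × $1,630.00 = $11.41
Health Levy: 2.7% × $1,630.00 = $44.01
Total: $153.75 + $11.41 + $44.01 = $209.17

$209.17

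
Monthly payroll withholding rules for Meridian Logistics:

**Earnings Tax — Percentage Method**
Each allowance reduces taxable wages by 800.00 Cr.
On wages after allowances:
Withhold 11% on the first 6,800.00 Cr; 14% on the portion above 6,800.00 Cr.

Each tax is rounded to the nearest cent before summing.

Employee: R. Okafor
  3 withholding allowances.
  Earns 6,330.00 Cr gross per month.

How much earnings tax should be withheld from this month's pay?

Earnings Tax: taxable = 6,330.00 Cr − 3×800.00 Cr = 3,930.00 Cr
  11% × 3,930.00 Cr = 432.30 Cr

432.30 Cr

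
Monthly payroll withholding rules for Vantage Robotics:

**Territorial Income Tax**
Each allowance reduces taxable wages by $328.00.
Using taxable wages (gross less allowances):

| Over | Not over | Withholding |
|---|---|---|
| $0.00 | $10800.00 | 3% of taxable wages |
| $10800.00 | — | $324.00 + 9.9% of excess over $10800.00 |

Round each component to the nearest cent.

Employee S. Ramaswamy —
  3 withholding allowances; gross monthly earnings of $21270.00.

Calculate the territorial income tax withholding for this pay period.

$1263.11

Territorial Income Tax: taxable = $21270.00 − 3×$328.00 = $20286.00
  $324.00 + 9.9% × ($20286.00 − $10800.00) = $324.00 + 9.9% × $9486.00 = $1263.11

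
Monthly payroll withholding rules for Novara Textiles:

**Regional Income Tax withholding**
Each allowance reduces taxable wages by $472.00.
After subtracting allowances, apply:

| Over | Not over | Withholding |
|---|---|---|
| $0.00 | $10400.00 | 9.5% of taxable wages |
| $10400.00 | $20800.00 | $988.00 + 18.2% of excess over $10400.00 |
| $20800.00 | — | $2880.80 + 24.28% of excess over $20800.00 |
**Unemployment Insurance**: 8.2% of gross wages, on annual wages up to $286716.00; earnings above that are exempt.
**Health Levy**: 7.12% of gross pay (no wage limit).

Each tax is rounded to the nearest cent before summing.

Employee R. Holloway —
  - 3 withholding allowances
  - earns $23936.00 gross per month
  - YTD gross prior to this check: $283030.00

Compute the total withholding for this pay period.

Regional Income Tax: taxable = $23936.00 − 3×$472.00 = $22520.00
  $2880.80 + 24.28% × ($22520.00 − $20800.00) = $2880.80 + 24.28% × $1720.00 = $3298.42
Unemployment Insurance: cap $286716.00 − YTD $283030.00 = $3686.00 subject; 8.2% × $3686.00 = $302.25
Health Levy: 7.12% × $23936.00 = $1704.24
Total: $3298.42 + $302.25 + $1704.24 = $5304.91

$5304.91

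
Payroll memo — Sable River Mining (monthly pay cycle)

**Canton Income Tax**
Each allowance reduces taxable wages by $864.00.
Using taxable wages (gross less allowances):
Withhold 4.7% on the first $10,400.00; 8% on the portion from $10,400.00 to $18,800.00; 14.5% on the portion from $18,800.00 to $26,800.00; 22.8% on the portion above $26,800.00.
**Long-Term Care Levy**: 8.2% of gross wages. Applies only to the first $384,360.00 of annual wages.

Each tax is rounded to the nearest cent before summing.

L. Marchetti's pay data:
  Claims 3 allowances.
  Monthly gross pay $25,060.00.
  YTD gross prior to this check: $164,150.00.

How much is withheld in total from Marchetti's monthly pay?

Canton Income Tax: taxable = $25,060.00 − 3×$864.00 = $22,468.00
  $1,160.80 + 14.5% × ($22,468.00 − $18,800.00) = $1,160.80 + 14.5% × $3,668.00 = $1,692.66
Long-Term Care Levy: 8.2% × $25,060.00 = $2,054.92
Total: $1,692.66 + $2,054.92 = $3,747.58

$3,747.58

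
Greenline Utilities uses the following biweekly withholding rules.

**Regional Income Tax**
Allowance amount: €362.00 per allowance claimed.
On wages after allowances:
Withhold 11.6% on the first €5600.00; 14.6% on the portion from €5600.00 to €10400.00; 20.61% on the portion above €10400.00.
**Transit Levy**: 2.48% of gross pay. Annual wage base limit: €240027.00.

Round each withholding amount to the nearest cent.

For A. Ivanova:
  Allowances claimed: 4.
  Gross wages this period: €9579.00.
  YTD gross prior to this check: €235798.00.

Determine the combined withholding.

Regional Income Tax: taxable = €9579.00 − 4×€362.00 = €8131.00
  €649.60 + 14.6% × (€8131.00 − €5600.00) = €649.60 + 14.6% × €2531.00 = €1019.13
Transit Levy: cap €240027.00 − YTD €235798.00 = €4229.00 subject; 2.48% × €4229.00 = €104.88
Total: €1019.13 + €104.88 = €1124.01

€1124.01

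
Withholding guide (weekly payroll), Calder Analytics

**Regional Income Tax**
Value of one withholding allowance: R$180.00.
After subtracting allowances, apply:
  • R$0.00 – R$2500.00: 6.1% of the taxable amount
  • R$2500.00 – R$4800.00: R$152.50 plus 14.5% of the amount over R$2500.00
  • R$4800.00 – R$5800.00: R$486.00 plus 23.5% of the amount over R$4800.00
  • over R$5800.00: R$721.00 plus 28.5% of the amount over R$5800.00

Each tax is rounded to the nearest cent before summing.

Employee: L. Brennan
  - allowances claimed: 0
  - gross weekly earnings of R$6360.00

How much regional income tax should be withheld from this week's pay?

Regional Income Tax: taxable = R$6360.00
  R$721.00 + 28.5% × (R$6360.00 − R$5800.00) = R$721.00 + 28.5% × R$560.00 = R$880.60

R$880.60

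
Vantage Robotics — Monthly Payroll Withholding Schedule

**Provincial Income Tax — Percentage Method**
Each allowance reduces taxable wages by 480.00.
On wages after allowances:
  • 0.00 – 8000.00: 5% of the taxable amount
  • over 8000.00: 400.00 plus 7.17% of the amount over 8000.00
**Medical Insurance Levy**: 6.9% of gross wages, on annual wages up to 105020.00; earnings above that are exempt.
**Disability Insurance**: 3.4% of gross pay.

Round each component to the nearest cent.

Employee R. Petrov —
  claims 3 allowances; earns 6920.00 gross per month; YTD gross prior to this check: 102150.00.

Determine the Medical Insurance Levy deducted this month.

198.03

Medical Insurance Levy: cap 105020.00 − YTD 102150.00 = 2870.00 subject; 6.9% × 2870.00 = 198.03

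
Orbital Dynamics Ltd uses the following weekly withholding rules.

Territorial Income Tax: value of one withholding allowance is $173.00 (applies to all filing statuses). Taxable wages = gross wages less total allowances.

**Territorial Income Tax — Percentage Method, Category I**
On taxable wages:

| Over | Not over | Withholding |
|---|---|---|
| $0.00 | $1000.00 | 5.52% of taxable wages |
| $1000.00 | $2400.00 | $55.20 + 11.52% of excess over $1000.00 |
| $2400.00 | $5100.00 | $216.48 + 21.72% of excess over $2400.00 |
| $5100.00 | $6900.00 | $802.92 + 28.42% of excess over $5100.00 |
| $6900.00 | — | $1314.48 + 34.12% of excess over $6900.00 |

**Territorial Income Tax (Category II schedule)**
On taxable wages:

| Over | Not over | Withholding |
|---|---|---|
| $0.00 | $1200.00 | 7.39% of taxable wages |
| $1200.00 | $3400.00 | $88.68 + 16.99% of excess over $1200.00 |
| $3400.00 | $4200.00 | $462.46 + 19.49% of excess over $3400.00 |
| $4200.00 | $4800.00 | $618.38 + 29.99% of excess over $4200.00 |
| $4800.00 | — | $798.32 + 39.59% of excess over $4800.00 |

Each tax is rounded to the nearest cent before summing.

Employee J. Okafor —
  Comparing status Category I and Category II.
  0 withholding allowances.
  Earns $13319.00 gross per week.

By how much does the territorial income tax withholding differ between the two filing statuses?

$666.35

Territorial Income Tax (Category I): taxable = $13319.00
  $1314.48 + 34.12% × ($13319.00 − $6900.00) = $1314.48 + 34.12% × $6419.00 = $3504.64
Territorial Income Tax (Category II): taxable = $13319.00
  $798.32 + 39.59% × ($13319.00 − $4800.00) = $798.32 + 39.59% × $8519.00 = $4170.99
Difference: |$3504.64 − $4170.99| = $666.35 (higher under Category II)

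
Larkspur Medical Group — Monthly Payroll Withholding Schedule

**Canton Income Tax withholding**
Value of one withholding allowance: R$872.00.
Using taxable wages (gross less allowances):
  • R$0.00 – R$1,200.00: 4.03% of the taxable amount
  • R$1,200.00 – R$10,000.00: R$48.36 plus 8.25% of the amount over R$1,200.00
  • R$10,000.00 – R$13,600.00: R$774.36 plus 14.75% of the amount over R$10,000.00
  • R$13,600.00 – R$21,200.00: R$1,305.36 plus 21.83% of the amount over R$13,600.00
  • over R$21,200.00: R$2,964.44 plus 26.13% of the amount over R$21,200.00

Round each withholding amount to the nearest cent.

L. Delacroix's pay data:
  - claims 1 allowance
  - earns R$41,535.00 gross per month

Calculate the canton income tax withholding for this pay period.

Canton Income Tax: taxable = R$41,535.00 − 1×R$872.00 = R$40,663.00
  R$2,964.44 + 26.13% × (R$40,663.00 − R$21,200.00) = R$2,964.44 + 26.13% × R$19,463.00 = R$8,050.12

R$8,050.12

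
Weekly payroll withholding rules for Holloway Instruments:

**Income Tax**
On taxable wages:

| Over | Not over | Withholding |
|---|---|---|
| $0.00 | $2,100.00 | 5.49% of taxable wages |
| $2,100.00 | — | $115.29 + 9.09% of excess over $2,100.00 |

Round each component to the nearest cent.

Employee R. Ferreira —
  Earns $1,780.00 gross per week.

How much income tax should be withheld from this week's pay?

Income Tax: taxable = $1,780.00
  5.49% × $1,780.00 = $97.72

$97.72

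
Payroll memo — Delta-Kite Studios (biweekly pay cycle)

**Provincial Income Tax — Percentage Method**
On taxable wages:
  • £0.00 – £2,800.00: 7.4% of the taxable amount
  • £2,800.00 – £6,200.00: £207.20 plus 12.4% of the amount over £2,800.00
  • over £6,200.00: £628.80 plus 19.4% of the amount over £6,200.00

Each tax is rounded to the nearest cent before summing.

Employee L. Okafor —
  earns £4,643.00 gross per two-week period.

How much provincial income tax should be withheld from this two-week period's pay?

£435.73

Provincial Income Tax: taxable = £4,643.00
  £207.20 + 12.4% × (£4,643.00 − £2,800.00) = £207.20 + 12.4% × £1,843.00 = £435.73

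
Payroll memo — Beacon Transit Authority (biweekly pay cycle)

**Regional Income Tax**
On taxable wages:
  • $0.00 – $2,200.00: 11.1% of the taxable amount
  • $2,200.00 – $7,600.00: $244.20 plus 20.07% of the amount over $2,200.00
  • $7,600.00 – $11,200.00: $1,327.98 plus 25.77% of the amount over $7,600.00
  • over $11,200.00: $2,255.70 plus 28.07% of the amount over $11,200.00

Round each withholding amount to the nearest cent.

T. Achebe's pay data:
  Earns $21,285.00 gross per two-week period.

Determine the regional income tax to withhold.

$5,086.56

Regional Income Tax: taxable = $21,285.00
  $2,255.70 + 28.07% × ($21,285.00 − $11,200.00) = $2,255.70 + 28.07% × $10,085.00 = $5,086.56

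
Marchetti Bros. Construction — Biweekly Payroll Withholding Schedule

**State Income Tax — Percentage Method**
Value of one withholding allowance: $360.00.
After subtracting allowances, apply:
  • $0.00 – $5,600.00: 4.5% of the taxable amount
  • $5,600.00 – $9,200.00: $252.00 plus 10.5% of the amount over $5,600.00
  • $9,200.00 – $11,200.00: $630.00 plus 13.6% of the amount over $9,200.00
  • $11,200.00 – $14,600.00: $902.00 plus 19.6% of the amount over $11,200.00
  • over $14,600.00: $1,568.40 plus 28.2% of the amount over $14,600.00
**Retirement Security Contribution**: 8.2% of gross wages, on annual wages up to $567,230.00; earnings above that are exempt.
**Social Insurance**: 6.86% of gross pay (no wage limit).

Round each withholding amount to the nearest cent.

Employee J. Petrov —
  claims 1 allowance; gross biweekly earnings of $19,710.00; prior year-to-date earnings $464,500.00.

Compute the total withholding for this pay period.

State Income Tax: taxable = $19,710.00 − 1×$360.00 = $19,350.00
  $1,568.40 + 28.2% × ($19,350.00 − $14,600.00) = $1,568.40 + 28.2% × $4,750.00 = $2,907.90
Retirement Security Contribution: 8.2% × $19,710.00 = $1,616.22
Social Insurance: 6.86% × $19,710.00 = $1,352.11
Total: $2,907.90 + $1,616.22 + $1,352.11 = $5,876.23

$5,876.23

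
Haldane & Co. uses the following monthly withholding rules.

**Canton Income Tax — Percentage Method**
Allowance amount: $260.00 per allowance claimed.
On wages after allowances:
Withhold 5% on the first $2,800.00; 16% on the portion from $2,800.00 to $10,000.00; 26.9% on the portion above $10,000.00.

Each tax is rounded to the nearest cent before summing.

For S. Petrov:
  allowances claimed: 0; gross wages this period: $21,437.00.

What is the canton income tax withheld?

$4,368.55

Canton Income Tax: taxable = $21,437.00
  $1,292.00 + 26.9% × ($21,437.00 − $10,000.00) = $1,292.00 + 26.9% × $11,437.00 = $4,368.55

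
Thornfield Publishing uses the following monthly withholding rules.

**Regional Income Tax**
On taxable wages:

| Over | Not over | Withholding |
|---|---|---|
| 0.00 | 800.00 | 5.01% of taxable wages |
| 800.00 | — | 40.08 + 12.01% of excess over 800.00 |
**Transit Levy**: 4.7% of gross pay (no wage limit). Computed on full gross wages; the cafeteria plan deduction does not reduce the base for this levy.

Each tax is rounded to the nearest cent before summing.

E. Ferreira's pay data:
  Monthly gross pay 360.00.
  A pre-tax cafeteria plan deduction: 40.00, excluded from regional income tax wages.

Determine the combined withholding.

Regional Income Tax: taxable = 360.00 − 40.00 = 320.00
  5.01% × 320.00 = 16.03
Transit Levy: 4.7% × 360.00 = 16.92
Total: 16.03 + 16.92 = 32.95

32.95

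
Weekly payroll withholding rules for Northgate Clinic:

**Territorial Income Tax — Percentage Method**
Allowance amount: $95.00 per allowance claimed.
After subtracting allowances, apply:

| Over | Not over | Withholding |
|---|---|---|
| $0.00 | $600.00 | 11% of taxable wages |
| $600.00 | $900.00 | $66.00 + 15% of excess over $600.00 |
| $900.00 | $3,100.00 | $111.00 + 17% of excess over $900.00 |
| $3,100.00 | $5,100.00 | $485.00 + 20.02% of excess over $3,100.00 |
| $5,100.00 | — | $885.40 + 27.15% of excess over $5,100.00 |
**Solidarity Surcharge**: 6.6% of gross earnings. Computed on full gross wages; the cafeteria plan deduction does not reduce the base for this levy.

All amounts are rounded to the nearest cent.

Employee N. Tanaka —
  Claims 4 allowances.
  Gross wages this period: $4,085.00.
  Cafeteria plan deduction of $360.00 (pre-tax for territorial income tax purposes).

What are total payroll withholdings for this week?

Territorial Income Tax: taxable = $4,085.00 − $360.00 − 4×$95.00 = $3,345.00
  $485.00 + 20.02% × ($3,345.00 − $3,100.00) = $485.00 + 20.02% × $245.00 = $534.05
Solidarity Surcharge: 6.6% × $4,085.00 = $269.61
Total: $534.05 + $269.61 = $803.66

$803.66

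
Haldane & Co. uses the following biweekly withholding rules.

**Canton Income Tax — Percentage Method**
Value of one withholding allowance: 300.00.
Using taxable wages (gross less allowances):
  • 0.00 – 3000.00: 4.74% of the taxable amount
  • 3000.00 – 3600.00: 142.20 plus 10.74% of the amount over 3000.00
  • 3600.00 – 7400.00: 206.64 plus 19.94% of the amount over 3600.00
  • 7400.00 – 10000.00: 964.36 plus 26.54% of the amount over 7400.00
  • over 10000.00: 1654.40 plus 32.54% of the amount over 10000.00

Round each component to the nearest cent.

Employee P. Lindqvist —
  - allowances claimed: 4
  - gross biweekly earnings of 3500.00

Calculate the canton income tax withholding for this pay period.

109.02

Canton Income Tax: taxable = 3500.00 − 4×300.00 = 2300.00
  4.74% × 2300.00 = 109.02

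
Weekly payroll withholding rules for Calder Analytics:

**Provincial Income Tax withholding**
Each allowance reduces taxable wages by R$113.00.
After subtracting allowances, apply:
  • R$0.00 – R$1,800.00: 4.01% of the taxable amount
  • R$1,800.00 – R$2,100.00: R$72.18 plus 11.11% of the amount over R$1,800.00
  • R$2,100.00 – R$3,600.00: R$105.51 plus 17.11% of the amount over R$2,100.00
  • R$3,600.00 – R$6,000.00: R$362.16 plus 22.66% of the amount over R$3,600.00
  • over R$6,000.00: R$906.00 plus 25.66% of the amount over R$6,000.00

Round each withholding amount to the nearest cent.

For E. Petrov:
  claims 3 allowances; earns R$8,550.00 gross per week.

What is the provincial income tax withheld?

R$1,473.34

Provincial Income Tax: taxable = R$8,550.00 − 3×R$113.00 = R$8,211.00
  R$906.00 + 25.66% × (R$8,211.00 − R$6,000.00) = R$906.00 + 25.66% × R$2,211.00 = R$1,473.34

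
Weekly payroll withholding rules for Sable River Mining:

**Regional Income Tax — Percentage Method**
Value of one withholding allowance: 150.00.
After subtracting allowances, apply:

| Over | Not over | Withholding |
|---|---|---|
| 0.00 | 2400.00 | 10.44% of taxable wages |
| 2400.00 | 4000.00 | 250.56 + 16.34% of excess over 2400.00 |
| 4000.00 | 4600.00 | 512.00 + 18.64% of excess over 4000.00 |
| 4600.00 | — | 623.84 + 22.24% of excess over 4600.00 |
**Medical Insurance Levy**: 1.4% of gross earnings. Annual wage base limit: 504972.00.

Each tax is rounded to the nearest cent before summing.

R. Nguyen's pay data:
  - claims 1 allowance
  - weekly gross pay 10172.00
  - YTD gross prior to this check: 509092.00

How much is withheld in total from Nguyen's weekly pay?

Regional Income Tax: taxable = 10172.00 − 1×150.00 = 10022.00
  623.84 + 22.24% × (10022.00 − 4600.00) = 623.84 + 22.24% × 5422.00 = 1829.69
Medical Insurance Levy: YTD 509092.00 ≥ cap 504972.00 → 0.00
Total: 1829.69 + 0.00 = 1829.69

1829.69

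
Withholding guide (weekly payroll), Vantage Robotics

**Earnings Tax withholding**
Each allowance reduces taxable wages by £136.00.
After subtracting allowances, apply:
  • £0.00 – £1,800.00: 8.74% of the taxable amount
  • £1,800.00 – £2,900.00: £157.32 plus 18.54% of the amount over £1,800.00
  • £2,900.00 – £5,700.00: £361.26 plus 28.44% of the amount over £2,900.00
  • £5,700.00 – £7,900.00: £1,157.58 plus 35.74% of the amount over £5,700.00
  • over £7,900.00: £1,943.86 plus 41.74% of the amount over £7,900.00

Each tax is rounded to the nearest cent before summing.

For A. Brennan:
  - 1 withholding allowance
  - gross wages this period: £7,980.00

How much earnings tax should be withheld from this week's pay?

Earnings Tax: taxable = £7,980.00 − 1×£136.00 = £7,844.00
  £1,157.58 + 35.74% × (£7,844.00 − £5,700.00) = £1,157.58 + 35.74% × £2,144.00 = £1,923.85

£1,923.85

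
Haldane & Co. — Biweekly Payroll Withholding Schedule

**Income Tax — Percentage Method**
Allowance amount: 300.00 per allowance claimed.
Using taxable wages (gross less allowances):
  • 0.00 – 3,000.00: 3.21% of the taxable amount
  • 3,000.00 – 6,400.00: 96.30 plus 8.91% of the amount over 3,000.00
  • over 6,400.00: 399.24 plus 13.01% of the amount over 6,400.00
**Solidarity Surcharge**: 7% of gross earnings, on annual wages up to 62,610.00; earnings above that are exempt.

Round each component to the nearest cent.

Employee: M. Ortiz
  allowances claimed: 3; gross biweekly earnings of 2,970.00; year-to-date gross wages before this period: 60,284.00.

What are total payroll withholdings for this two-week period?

Income Tax: taxable = 2,970.00 − 3×300.00 = 2,070.00
  3.21% × 2,070.00 = 66.45
Solidarity Surcharge: cap 62,610.00 − YTD 60,284.00 = 2,326.00 subject; 7% × 2,326.00 = 162.82
Total: 66.45 + 162.82 = 229.27

229.27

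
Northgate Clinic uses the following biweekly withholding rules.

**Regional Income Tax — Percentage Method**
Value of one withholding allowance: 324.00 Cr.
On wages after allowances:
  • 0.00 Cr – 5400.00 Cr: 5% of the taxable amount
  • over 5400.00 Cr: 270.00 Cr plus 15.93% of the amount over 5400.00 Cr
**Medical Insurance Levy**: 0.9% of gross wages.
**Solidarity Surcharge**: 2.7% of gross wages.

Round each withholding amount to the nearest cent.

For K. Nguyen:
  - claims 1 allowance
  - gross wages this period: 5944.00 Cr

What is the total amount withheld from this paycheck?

Regional Income Tax: taxable = 5944.00 Cr − 1×324.00 Cr = 5620.00 Cr
  270.00 Cr + 15.93% × (5620.00 Cr − 5400.00 Cr) = 270.00 Cr + 15.93% × 220.00 Cr = 305.05 Cr
Medical Insurance Levy: 0.9% × 5944.00 Cr = 53.50 Cr
Solidarity Surcharge: 2.7% × 5944.00 Cr = 160.49 Cr
Total: 305.05 Cr + 53.50 Cr + 160.49 Cr = 519.04 Cr

519.04 Cr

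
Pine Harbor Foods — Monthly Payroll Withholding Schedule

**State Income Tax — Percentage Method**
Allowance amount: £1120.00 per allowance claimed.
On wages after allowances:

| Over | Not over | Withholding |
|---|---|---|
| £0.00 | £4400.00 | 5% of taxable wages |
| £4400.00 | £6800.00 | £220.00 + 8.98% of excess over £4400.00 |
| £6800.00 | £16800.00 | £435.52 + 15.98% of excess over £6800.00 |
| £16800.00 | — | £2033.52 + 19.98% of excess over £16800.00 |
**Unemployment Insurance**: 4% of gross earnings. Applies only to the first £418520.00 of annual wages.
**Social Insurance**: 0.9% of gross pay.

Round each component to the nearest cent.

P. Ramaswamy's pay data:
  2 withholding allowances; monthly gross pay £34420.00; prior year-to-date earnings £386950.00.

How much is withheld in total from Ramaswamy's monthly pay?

£6679.02

State Income Tax: taxable = £34420.00 − 2×£1120.00 = £32180.00
  £2033.52 + 19.98% × (£32180.00 − £16800.00) = £2033.52 + 19.98% × £15380.00 = £5106.44
Unemployment Insurance: cap £418520.00 − YTD £386950.00 = £31570.00 subject; 4% × £31570.00 = £1262.80
Social Insurance: 0.9% × £34420.00 = £309.78
Total: £5106.44 + £1262.80 + £309.78 = £6679.02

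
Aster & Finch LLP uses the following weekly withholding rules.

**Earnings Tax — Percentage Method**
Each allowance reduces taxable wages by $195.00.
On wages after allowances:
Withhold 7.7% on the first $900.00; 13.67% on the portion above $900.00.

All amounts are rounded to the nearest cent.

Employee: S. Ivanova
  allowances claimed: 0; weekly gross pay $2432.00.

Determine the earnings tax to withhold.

Earnings Tax: taxable = $2432.00
  $69.30 + 13.67% × ($2432.00 − $900.00) = $69.30 + 13.67% × $1532.00 = $278.72

$278.72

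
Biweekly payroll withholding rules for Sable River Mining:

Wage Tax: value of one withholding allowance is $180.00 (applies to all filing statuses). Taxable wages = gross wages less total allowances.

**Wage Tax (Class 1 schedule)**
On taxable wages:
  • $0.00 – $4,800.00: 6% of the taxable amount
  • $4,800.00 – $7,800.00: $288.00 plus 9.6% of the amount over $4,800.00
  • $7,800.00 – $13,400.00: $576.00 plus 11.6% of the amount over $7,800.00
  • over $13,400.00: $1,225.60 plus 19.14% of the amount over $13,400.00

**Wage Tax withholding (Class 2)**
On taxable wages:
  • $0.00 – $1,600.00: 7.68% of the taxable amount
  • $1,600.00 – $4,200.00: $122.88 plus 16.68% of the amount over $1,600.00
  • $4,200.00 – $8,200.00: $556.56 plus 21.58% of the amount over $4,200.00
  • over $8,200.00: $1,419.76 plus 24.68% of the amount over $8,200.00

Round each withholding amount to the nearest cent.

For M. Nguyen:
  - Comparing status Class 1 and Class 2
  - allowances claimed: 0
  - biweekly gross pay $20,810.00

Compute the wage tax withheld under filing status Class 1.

Wage Tax (Class 1): taxable = $20,810.00
  $1,225.60 + 19.14% × ($20,810.00 − $13,400.00) = $1,225.60 + 19.14% × $7,410.00 = $2,643.87

$2,643.87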